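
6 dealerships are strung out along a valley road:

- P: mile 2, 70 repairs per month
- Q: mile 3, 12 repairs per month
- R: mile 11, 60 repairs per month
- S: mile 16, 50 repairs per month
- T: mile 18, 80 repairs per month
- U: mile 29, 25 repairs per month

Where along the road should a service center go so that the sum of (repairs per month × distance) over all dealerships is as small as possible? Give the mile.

For a sum of weighted absolute distances on a line, the optimum is the weighted median (not the mean). Total weight W = 297; half-weight = 148.5.
Sort by position and accumulate weight:
  mile 2 (P, w=70) → cum 70
  mile 3 (Q, w=12) → cum 82
  mile 11 (R, w=60) → cum 142
  mile 16 (S, w=50) → cum 192  ≥ 148.5 → median here
  mile 18 (T, w=80) → cum 272
  mile 29 (U, w=25) → cum 297
Optimal location: mile 16.

x = 16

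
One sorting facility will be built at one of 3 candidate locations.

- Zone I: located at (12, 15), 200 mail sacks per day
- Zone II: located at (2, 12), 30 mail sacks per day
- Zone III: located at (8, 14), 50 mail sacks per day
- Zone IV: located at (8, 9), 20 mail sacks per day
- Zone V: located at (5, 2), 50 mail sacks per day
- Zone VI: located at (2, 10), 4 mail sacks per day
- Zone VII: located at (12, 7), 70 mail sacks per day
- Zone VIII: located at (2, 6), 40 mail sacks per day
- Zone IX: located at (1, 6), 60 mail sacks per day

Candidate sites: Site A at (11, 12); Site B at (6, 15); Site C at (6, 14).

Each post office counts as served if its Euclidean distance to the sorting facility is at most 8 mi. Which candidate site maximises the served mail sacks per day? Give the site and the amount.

Site A, covering 340

Coverage radius r = 8 mi; a point is covered iff (Δx)²+(Δy)² ≤ 8² = 64.
  Site A (11, 12): covers {Zone I, Zone III, Zone IV, Zone VII} → 340
  Site B (6, 15): covers {Zone I, Zone II, Zone III, Zone IV, Zone VI} → 304
  Site C (6, 14): covers {Zone I, Zone II, Zone III, Zone IV, Zone VI} → 304
Maximum coverage at Site A: 340 mail sacks per day.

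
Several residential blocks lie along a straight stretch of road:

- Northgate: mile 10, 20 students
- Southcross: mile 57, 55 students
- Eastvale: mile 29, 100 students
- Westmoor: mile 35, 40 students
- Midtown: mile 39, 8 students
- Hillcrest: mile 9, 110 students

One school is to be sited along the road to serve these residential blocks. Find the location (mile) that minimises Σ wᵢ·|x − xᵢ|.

x = 29

For a sum of weighted absolute distances on a line, the optimum is the weighted median (not the mean). Total weight W = 333; half-weight = 166.5.
Sort by position and accumulate weight:
  mile 9 (Hillcrest, w=110) → cum 110
  mile 10 (Northgate, w=20) → cum 130
  mile 29 (Eastvale, w=100) → cum 230  ≥ 166.5 → median here
  mile 35 (Westmoor, w=40) → cum 270
  mile 39 (Midtown, w=8) → cum 278
  mile 57 (Southcross, w=55) → cum 333
Optimal location: mile 29.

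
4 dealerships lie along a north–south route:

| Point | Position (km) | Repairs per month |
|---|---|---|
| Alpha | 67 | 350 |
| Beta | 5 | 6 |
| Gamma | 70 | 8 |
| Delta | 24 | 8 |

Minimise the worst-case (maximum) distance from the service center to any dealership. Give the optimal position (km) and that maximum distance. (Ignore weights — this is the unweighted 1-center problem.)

The 1-center on a line is the midpoint of the two extreme points: leftmost at 5, rightmost at 70.
Optimal location = (5 + 70)/2 = 37.5; maximum distance = (70 − 5)/2 = 32.5.

location 37.5, max distance 32.5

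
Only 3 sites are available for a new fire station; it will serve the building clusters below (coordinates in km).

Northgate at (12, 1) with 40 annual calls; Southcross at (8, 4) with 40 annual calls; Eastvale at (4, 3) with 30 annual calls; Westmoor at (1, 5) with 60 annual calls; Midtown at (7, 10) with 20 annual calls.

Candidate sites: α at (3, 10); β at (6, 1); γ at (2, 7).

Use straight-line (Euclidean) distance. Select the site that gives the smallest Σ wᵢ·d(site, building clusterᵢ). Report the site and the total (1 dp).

Total weighted distance at each candidate:
  α (3, 10): total = 1436.8
  β (6, 1): total = 1034.4
  γ (2, 7): total = 1119.8
Minimum is at β with total 1034.4 km.

β, total 1034.4 km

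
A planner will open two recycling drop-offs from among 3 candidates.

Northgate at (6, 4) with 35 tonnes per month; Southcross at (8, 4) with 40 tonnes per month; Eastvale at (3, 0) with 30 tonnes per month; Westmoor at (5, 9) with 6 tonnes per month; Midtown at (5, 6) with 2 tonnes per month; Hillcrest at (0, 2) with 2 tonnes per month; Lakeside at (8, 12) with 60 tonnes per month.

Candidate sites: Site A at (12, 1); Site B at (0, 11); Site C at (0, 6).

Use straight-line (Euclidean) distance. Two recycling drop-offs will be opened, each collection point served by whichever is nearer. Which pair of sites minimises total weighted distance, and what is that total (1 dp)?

{Site A, Site B}, total 1254.6

Evaluate every pair (each demand assigned to the nearer of the two):
  {Site A, Site B}: total = 1254.6
  {Site A, Site C}: total = 1275.6
  {Site B, Site C}: total = 1286.5
Best pair: {Site A, Site B} with total 1254.6.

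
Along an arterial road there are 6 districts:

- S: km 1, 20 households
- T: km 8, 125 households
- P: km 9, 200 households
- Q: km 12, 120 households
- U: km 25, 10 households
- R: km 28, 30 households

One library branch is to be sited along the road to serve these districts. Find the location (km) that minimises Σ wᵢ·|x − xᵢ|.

For a sum of weighted absolute distances on a line, the optimum is the weighted median (not the mean). Total weight W = 505; half-weight = 252.5.
Sort by position and accumulate weight:
  km 1 (S, w=20) → cum 20
  km 8 (T, w=125) → cum 145
  km 9 (P, w=200) → cum 345  ≥ 252.5 → median here
  km 12 (Q, w=120) → cum 465
  km 25 (U, w=10) → cum 475
  km 28 (R, w=30) → cum 505
Optimal location: km 9.

x = 9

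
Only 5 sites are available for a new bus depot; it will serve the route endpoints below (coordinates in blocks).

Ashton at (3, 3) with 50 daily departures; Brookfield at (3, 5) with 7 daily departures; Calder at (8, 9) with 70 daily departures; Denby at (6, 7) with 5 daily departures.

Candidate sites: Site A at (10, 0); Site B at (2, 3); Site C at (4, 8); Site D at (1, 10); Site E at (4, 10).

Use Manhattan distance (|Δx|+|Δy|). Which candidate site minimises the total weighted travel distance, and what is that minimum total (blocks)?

Site C, total 693 blocks

Total weighted distance at each candidate:
  Site A (10, 0): total = 1409
  Site B (2, 3): total = 951
  Site C (4, 8): total = 693
  Site D (1, 10): total = 1099
  Site E (4, 10): total = 817
Minimum is at Site C with total 693 blocks.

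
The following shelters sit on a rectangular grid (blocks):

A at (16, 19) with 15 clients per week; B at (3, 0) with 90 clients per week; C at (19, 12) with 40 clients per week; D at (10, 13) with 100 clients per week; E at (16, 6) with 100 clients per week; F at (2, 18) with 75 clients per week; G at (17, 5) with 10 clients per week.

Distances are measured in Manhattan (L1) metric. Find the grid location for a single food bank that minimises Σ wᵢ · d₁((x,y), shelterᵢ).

Manhattan distance separates: Σwᵢ(|x−xᵢ|+|y−yᵢ|) = Σwᵢ|x−xᵢ| + Σwᵢ|y−yᵢ|, so x and y are optimised independently as 1-D weighted medians.
Total weight W = 430; half = 215.
x-coordinate, sorted with cumulative weight:
  x=2 (F, w=75) cum 75
  x=3 (B, w=90) cum 165
  x=10 (D, w=100) cum 265  ← median
  x=16 (A, w=15) cum 280
  x=16 (E, w=100) cum 380
  x=17 (G, w=10) cum 390
  x=19 (C, w=40) cum 430
⇒ x* = 10
y-coordinate, sorted with cumulative weight:
  y=0 (B, w=90) cum 90
  y=5 (G, w=10) cum 100
  y=6 (E, w=100) cum 200
  y=12 (C, w=40) cum 240  ← median
  y=13 (D, w=100) cum 340
  y=18 (F, w=75) cum 415
  y=19 (A, w=15) cum 430
⇒ y* = 12

(10, 12)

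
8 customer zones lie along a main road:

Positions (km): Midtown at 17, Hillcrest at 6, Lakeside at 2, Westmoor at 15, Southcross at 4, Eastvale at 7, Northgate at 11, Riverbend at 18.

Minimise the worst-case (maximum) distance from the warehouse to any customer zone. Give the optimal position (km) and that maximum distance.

location 10, max distance 8

The 1-center on a line is the midpoint of the two extreme points: leftmost at 2, rightmost at 18.
Optimal location = (2 + 18)/2 = 10; maximum distance = (18 − 2)/2 = 8.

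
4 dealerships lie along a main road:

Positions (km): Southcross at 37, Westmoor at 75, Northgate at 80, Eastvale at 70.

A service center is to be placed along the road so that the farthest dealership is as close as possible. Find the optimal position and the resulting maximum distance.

The 1-center on a line is the midpoint of the two extreme points: leftmost at 37, rightmost at 80.
Optimal location = (37 + 80)/2 = 58.5; maximum distance = (80 − 37)/2 = 21.5.

location 58.5, max distance 21.5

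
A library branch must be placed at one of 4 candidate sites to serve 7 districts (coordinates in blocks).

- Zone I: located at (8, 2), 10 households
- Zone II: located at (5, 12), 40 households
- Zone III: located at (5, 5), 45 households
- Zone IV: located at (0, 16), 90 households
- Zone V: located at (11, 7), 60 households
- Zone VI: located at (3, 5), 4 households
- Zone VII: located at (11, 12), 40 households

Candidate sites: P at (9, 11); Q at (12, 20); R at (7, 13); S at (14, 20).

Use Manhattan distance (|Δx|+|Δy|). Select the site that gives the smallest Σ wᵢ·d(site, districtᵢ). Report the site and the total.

Total weighted distance at each candidate:
  P (9, 11): total = 2538
  Q (12, 20): total = 4546
  R (7, 13): total = 2438
  S (14, 20): total = 5124
Minimum is at R with total 2438 blocks.

R, total 2438 blocks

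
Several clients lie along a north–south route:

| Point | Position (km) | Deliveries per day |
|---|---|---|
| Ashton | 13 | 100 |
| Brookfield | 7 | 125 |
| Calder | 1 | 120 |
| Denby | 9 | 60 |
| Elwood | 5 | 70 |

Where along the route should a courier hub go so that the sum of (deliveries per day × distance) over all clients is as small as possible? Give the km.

For a sum of weighted absolute distances on a line, the optimum is the weighted median (not the mean). Total weight W = 475; half-weight = 237.5.
Sort by position and accumulate weight:
  km 1 (Calder, w=120) → cum 120
  km 5 (Elwood, w=70) → cum 190
  km 7 (Brookfield, w=125) → cum 315  ≥ 237.5 → median here
  km 9 (Denby, w=60) → cum 375
  km 13 (Ashton, w=100) → cum 475
Optimal location: km 7.

x = 7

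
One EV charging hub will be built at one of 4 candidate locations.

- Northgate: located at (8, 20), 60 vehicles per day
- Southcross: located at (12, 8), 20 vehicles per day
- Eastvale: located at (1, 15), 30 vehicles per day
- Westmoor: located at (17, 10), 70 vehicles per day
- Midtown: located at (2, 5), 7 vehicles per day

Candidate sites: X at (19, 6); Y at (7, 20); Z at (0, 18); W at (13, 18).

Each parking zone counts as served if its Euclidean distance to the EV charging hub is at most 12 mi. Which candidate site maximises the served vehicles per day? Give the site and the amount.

Coverage radius r = 12 mi; a point is covered iff (Δx)²+(Δy)² ≤ 12² = 144.
  X (19, 6): covers {Southcross, Westmoor} → 90
  Y (7, 20): covers {Northgate, Eastvale} → 90
  Z (0, 18): covers {Northgate, Eastvale} → 90
  W (13, 18): covers {Northgate, Southcross, Westmoor} → 150
Maximum coverage at W: 150 vehicles per day.

W, covering 150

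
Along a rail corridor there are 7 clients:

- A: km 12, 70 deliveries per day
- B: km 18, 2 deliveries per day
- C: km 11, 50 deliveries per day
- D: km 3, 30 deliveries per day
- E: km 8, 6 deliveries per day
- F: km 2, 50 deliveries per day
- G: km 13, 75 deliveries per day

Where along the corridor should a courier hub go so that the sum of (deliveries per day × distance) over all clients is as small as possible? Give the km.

For a sum of weighted absolute distances on a line, the optimum is the weighted median (not the mean). Total weight W = 283; half-weight = 141.5.
Sort by position and accumulate weight:
  km 2 (F, w=50) → cum 50
  km 3 (D, w=30) → cum 80
  km 8 (E, w=6) → cum 86
  km 11 (C, w=50) → cum 136
  km 12 (A, w=70) → cum 206  ≥ 141.5 → median here
  km 13 (G, w=75) → cum 281
  km 18 (B, w=2) → cum 283
Optimal location: km 12.

x = 12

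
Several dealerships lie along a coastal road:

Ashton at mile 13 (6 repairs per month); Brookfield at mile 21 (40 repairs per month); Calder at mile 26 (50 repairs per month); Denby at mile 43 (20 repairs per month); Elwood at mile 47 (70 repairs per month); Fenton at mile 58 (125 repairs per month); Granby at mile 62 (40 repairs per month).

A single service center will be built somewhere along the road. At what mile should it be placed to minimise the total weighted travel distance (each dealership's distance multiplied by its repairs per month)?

For a sum of weighted absolute distances on a line, the optimum is the weighted median (not the mean). Total weight W = 351; half-weight = 175.5.
Sort by position and accumulate weight:
  mile 13 (Ashton, w=6) → cum 6
  mile 21 (Brookfield, w=40) → cum 46
  mile 26 (Calder, w=50) → cum 96
  mile 43 (Denby, w=20) → cum 116
  mile 47 (Elwood, w=70) → cum 186  ≥ 175.5 → median here
  mile 58 (Fenton, w=125) → cum 311
  mile 62 (Granby, w=40) → cum 351
Optimal location: mile 47.

x = 47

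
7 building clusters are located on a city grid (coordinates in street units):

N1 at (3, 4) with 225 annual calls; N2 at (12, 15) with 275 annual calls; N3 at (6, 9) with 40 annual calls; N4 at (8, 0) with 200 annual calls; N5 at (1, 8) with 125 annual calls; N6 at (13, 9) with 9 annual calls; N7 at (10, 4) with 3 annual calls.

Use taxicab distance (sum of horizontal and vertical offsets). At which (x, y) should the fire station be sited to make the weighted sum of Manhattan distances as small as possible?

(8, 8)

Manhattan distance separates: Σwᵢ(|x−xᵢ|+|y−yᵢ|) = Σwᵢ|x−xᵢ| + Σwᵢ|y−yᵢ|, so x and y are optimised independently as 1-D weighted medians.
Total weight W = 877; half = 438.5.
x-coordinate, sorted with cumulative weight:
  x=1 (N5, w=125) cum 125
  x=3 (N1, w=225) cum 350
  x=6 (N3, w=40) cum 390
  x=8 (N4, w=200) cum 590  ← median
  x=10 (N7, w=3) cum 593
  x=12 (N2, w=275) cum 868
  x=13 (N6, w=9) cum 877
⇒ x* = 8
y-coordinate, sorted with cumulative weight:
  y=0 (N4, w=200) cum 200
  y=4 (N1, w=225) cum 425
  y=4 (N7, w=3) cum 428
  y=8 (N5, w=125) cum 553  ← median
  y=9 (N3, w=40) cum 593
  y=9 (N6, w=9) cum 602
  y=15 (N2, w=275) cum 877
⇒ y* = 8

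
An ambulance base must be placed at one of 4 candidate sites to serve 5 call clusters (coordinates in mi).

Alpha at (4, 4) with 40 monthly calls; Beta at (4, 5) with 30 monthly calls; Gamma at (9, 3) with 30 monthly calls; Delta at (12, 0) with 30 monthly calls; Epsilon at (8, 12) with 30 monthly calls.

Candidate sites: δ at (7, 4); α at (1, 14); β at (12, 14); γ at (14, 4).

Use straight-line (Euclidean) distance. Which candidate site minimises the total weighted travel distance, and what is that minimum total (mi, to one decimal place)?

δ, total 715.9 mi

Total weighted distance at each candidate:
  δ (7, 4): total = 715.9
  α (1, 14): total = 1862.8
  β (12, 14): total = 1769.7
  γ (14, 4): total = 1288.6
Minimum is at δ with total 715.9 mi.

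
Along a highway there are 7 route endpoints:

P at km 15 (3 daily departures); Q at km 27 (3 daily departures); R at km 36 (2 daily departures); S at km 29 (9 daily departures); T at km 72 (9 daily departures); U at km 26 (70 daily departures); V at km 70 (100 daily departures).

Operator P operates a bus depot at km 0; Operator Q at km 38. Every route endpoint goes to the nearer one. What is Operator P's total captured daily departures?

3

The indifferent point is the midpoint (0+38)/2 = 19; route endpoints left of it (closer to Operator P at 0) go to Operator P, those right go to Operator Q.
  P at 15 (w=3) → Operator P
  U at 26 (w=70) → Operator Q
  Q at 27 (w=3) → Operator Q
  S at 29 (w=9) → Operator Q
  R at 36 (w=2) → Operator Q
  V at 70 (w=100) → Operator Q
  T at 72 (w=9) → Operator Q
Operator P captures 3; Operator Q captures 193.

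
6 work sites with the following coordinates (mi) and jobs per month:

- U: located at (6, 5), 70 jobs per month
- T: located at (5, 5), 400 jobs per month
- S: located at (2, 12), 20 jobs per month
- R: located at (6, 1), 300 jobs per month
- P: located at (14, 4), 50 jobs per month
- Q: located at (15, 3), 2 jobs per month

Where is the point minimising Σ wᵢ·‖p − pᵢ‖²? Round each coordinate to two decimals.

The minimiser of Σwᵢ‖p−pᵢ‖² is the weighted centroid p* = (Σwᵢpᵢ)/(Σwᵢ).
Σwᵢ = 842.
Σwᵢxᵢ = 70·6 + 400·5 + 20·2 + 300·6 + 50·14 + 2·15 = 4990.
Σwᵢyᵢ = 70·5 + 400·5 + 20·12 + 300·1 + 50·4 + 2·3 = 3096.
x* = 4990/842 = 5.93, y* = 3096/842 = 3.68.

(5.93, 3.68)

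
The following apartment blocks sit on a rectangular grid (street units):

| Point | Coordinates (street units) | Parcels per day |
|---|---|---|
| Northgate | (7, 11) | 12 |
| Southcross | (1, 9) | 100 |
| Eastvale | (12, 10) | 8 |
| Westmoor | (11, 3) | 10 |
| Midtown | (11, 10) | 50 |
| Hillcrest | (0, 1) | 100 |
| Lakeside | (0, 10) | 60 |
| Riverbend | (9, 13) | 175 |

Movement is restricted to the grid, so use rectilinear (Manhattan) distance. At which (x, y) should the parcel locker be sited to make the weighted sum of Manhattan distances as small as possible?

(1, 10)

Manhattan distance separates: Σwᵢ(|x−xᵢ|+|y−yᵢ|) = Σwᵢ|x−xᵢ| + Σwᵢ|y−yᵢ|, so x and y are optimised independently as 1-D weighted medians.
Total weight W = 515; half = 257.5.
x-coordinate, sorted with cumulative weight:
  x=0 (Hillcrest, w=100) cum 100
  x=0 (Lakeside, w=60) cum 160
  x=1 (Southcross, w=100) cum 260  ← median
  x=7 (Northgate, w=12) cum 272
  x=9 (Riverbend, w=175) cum 447
  x=11 (Westmoor, w=10) cum 457
  x=11 (Midtown, w=50) cum 507
  x=12 (Eastvale, w=8) cum 515
⇒ x* = 1
y-coordinate, sorted with cumulative weight:
  y=1 (Hillcrest, w=100) cum 100
  y=3 (Westmoor, w=10) cum 110
  y=9 (Southcross, w=100) cum 210
  y=10 (Eastvale, w=8) cum 218
  y=10 (Midtown, w=50) cum 268  ← median
  y=10 (Lakeside, w=60) cum 328
  y=11 (Northgate, w=12) cum 340
  y=13 (Riverbend, w=175) cum 515
⇒ y* = 10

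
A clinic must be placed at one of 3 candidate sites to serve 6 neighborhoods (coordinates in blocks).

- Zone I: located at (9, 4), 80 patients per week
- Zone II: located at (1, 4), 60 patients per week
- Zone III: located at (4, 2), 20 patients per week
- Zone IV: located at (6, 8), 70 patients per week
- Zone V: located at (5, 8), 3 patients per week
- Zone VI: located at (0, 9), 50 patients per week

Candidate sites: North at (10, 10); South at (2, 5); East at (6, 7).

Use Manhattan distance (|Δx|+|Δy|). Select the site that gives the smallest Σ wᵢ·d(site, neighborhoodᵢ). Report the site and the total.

Total weighted distance at each candidate:
  North (10, 10): total = 2731
  South (2, 5): total = 1668
  East (6, 7): total = 1576
Minimum is at East with total 1576 blocks.

East, total 1576 blocks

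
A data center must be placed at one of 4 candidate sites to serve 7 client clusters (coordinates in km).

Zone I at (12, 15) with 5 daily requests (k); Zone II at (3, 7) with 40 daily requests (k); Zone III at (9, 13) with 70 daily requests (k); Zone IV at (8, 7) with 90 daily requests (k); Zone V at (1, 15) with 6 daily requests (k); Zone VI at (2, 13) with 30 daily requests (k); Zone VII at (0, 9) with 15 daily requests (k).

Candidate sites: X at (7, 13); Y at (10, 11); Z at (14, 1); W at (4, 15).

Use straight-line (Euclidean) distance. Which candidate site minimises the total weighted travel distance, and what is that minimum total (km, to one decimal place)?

Total weighted distance at each candidate:
  X (7, 13): total = 1311.7
  Y (10, 11): total = 1363.3
  Z (14, 1): total = 3111.2
  W (4, 15): total = 1755.5
Minimum is at X with total 1311.7 km.

X, total 1311.7 km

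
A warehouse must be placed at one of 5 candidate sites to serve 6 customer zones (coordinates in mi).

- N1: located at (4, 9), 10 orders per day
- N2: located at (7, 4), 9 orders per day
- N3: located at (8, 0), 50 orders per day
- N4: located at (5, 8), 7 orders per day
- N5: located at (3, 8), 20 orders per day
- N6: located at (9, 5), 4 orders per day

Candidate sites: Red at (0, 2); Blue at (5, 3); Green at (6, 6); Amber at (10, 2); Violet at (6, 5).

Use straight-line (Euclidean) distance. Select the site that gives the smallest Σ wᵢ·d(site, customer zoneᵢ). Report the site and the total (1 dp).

Total weighted distance at each candidate:
  Red (0, 2): total = 785.2
  Blue (5, 3): total = 453.7
  Green (6, 6): total = 472.8
  Amber (10, 2): total = 517.8
  Violet (6, 5): total = 445.7
Minimum is at Violet with total 445.7 mi.

Violet, total 445.7 mi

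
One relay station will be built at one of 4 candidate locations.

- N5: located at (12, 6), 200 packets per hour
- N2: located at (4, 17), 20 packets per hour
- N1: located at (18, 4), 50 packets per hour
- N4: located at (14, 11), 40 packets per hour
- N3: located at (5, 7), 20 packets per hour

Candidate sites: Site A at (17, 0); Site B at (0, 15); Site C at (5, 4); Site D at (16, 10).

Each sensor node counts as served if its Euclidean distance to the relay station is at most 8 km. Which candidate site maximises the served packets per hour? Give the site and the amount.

Site D, covering 290

Coverage radius r = 8 km; a point is covered iff (Δx)²+(Δy)² ≤ 8² = 64.
  Site A (17, 0): covers {N5, N1} → 250
  Site B (0, 15): covers {N2} → 20
  Site C (5, 4): covers {N5, N3} → 220
  Site D (16, 10): covers {N5, N1, N4} → 290
Maximum coverage at Site D: 290 packets per hour.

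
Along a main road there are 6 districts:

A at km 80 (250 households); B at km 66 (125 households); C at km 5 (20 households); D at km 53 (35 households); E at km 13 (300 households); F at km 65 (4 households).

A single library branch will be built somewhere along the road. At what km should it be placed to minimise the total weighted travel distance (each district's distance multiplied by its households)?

x = 66

For a sum of weighted absolute distances on a line, the optimum is the weighted median (not the mean). Total weight W = 734; half-weight = 367.
Sort by position and accumulate weight:
  km 5 (C, w=20) → cum 20
  km 13 (E, w=300) → cum 320
  km 53 (D, w=35) → cum 355
  km 65 (F, w=4) → cum 359
  km 66 (B, w=125) → cum 484  ≥ 367 → median here
  km 80 (A, w=250) → cum 734
Optimal location: km 66.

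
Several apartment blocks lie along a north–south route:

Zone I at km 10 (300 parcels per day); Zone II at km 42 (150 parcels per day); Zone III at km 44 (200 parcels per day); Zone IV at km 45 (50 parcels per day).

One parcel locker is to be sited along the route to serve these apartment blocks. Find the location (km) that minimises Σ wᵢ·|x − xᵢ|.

For a sum of weighted absolute distances on a line, the optimum is the weighted median (not the mean). Total weight W = 700; half-weight = 350.
Sort by position and accumulate weight:
  km 10 (Zone I, w=300) → cum 300
  km 42 (Zone II, w=150) → cum 450  ≥ 350 → median here
  km 44 (Zone III, w=200) → cum 650
  km 45 (Zone IV, w=50) → cum 700
Optimal location: km 42.

x = 42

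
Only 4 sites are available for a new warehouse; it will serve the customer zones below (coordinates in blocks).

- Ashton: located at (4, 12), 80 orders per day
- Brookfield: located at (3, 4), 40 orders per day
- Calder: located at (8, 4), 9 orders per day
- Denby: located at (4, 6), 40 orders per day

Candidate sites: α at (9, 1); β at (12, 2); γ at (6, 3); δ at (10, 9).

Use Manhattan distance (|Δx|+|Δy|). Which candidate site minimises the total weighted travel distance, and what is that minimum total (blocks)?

Total weighted distance at each candidate:
  α (9, 1): total = 2076
  β (12, 2): total = 2414
  γ (6, 3): total = 1267
  δ (10, 9): total = 1623
Minimum is at γ with total 1267 blocks.

γ, total 1267 blocks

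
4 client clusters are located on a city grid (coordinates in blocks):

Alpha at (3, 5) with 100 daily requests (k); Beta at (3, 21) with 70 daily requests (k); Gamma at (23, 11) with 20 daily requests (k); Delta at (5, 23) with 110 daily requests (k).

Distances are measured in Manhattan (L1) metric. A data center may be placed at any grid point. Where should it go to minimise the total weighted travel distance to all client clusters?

(3, 21)

Manhattan distance separates: Σwᵢ(|x−xᵢ|+|y−yᵢ|) = Σwᵢ|x−xᵢ| + Σwᵢ|y−yᵢ|, so x and y are optimised independently as 1-D weighted medians.
Total weight W = 300; half = 150.
x-coordinate, sorted with cumulative weight:
  x=3 (Alpha, w=100) cum 100
  x=3 (Beta, w=70) cum 170  ← median
  x=5 (Delta, w=110) cum 280
  x=23 (Gamma, w=20) cum 300
⇒ x* = 3
y-coordinate, sorted with cumulative weight:
  y=5 (Alpha, w=100) cum 100
  y=11 (Gamma, w=20) cum 120
  y=21 (Beta, w=70) cum 190  ← median
  y=23 (Delta, w=110) cum 300
⇒ y* = 21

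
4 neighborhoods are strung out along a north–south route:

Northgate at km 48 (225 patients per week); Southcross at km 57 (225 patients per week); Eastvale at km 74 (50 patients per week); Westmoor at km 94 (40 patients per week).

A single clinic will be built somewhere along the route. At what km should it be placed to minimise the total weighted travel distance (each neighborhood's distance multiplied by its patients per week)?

x = 57

For a sum of weighted absolute distances on a line, the optimum is the weighted median (not the mean). Total weight W = 540; half-weight = 270.
Sort by position and accumulate weight:
  km 48 (Northgate, w=225) → cum 225
  km 57 (Southcross, w=225) → cum 450  ≥ 270 → median here
  km 74 (Eastvale, w=50) → cum 500
  km 94 (Westmoor, w=40) → cum 540
Optimal location: km 57.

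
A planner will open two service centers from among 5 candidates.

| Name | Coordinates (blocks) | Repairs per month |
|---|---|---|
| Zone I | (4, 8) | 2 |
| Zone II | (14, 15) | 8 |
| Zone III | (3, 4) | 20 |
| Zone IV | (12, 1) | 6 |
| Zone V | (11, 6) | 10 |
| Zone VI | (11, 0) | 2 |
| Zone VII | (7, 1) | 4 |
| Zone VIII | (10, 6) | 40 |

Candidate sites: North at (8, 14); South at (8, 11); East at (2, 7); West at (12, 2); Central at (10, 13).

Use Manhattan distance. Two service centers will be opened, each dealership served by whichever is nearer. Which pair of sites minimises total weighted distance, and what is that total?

{East, West}, total 532

Evaluate every pair (each demand assigned to the nearer of the two):
  {East, West}: total = 532
  {West, Central}: total = 616
  {North, West}: total = 622
  {South, West}: total = 640
  {East, Central}: total = 650
  {South, East}: total = 682
  {North, East}: total = 774
  {South, Central}: total = 818
  {North, South}: total = 826
  {North, Central}: total = 896
Best pair: {East, West} with total 532.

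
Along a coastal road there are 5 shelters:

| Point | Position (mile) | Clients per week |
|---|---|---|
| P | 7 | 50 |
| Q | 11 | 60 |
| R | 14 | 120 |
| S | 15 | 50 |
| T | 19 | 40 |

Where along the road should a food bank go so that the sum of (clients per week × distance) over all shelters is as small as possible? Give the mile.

For a sum of weighted absolute distances on a line, the optimum is the weighted median (not the mean). Total weight W = 320; half-weight = 160.
Sort by position and accumulate weight:
  mile 7 (P, w=50) → cum 50
  mile 11 (Q, w=60) → cum 110
  mile 14 (R, w=120) → cum 230  ≥ 160 → median here
  mile 15 (S, w=50) → cum 280
  mile 19 (T, w=40) → cum 320
Optimal location: mile 14.

x = 14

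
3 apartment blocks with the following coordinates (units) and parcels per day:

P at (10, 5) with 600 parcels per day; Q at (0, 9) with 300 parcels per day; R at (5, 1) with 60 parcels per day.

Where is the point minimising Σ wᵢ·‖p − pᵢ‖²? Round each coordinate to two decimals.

The minimiser of Σwᵢ‖p−pᵢ‖² is the weighted centroid p* = (Σwᵢpᵢ)/(Σwᵢ).
Σwᵢ = 960.
Σwᵢxᵢ = 600·10 + 300·0 + 60·5 = 6300.
Σwᵢyᵢ = 600·5 + 300·9 + 60·1 = 5760.
x* = 6300/960 = 6.56, y* = 5760/960 = 6.00.

(6.56, 6.00)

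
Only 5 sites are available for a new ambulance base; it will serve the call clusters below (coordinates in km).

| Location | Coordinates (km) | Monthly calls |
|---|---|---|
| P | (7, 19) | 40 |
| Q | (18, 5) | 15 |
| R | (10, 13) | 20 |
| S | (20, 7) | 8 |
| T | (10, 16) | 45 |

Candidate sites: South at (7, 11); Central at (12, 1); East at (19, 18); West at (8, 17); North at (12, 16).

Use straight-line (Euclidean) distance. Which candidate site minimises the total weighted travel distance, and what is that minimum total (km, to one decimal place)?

West, total 638.8 km

Total weighted distance at each candidate:
  South (7, 11): total = 951.3
  Central (12, 1): total = 1859.7
  East (19, 18): total = 1386.4
  West (8, 17): total = 638.8
  North (12, 16): total = 679.6
Minimum is at West with total 638.8 km.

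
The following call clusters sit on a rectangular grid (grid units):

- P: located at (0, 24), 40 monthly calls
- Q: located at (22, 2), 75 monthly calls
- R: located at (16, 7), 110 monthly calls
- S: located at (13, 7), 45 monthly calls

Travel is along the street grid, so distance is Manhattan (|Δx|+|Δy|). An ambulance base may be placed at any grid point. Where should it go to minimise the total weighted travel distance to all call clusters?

Manhattan distance separates: Σwᵢ(|x−xᵢ|+|y−yᵢ|) = Σwᵢ|x−xᵢ| + Σwᵢ|y−yᵢ|, so x and y are optimised independently as 1-D weighted medians.
Total weight W = 270; half = 135.
x-coordinate, sorted with cumulative weight:
  x=0 (P, w=40) cum 40
  x=13 (S, w=45) cum 85
  x=16 (R, w=110) cum 195  ← median
  x=22 (Q, w=75) cum 270
⇒ x* = 16
y-coordinate, sorted with cumulative weight:
  y=2 (Q, w=75) cum 75
  y=7 (R, w=110) cum 185  ← median
  y=7 (S, w=45) cum 230
  y=24 (P, w=40) cum 270
⇒ y* = 7

(16, 7)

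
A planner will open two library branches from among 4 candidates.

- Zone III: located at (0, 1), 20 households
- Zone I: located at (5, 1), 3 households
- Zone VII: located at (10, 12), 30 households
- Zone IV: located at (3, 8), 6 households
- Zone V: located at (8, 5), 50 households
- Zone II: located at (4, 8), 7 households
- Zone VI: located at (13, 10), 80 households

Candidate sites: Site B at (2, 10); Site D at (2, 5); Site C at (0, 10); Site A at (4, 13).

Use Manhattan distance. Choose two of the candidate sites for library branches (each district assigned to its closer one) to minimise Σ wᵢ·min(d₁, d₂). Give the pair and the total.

Evaluate every pair (each demand assigned to the nearer of the two):
  {Site B, Site D}: total = 1667
  {Site D, Site A}: total = 1670
  {Site D, Site C}: total = 1900
  {Site B, Site A}: total = 1942
  {Site B, Site C}: total = 1992
  {Site C, Site A}: total = 2054
Best pair: {Site B, Site D} with total 1667.

{Site B, Site D}, total 1667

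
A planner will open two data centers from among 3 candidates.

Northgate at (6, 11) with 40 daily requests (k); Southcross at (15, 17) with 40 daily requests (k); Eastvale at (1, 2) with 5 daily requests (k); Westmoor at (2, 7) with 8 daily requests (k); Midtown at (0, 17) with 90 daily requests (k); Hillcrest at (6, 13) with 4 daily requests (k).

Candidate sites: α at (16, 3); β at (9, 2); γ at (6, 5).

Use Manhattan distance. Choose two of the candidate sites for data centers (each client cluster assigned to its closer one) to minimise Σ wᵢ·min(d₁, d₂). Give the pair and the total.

Evaluate every pair (each demand assigned to the nearer of the two):
  {α, γ}: total = 2580
  {β, γ}: total = 2820
  {α, β}: total = 3432
Best pair: {α, γ} with total 2580.

{α, γ}, total 2580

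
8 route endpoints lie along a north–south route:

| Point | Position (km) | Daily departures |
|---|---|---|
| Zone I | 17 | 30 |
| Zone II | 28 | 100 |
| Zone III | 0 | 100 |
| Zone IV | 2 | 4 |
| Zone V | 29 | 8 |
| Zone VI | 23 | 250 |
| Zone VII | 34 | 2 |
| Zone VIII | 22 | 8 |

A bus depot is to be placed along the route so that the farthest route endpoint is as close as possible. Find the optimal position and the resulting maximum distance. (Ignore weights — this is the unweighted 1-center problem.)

The 1-center on a line is the midpoint of the two extreme points: leftmost at 0, rightmost at 34.
Optimal location = (0 + 34)/2 = 17; maximum distance = (34 − 0)/2 = 17.

location 17, max distance 17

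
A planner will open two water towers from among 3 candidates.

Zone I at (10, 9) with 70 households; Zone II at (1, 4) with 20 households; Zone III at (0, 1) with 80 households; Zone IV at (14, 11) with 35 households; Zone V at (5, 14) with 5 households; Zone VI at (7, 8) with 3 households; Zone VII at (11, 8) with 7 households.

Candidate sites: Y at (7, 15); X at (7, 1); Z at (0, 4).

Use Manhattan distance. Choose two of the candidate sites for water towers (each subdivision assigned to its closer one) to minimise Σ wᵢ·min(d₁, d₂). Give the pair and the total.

Evaluate every pair (each demand assigned to the nearer of the two):
  {Y, Z}: total = 1388
  {X, Z}: total = 1798
  {Y, X}: total = 1868
Best pair: {Y, Z} with total 1388.

{Y, Z}, total 1388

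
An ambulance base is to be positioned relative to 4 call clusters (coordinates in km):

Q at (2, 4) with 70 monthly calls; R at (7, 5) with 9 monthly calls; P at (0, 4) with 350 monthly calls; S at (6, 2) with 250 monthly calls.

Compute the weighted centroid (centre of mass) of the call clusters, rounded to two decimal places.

(2.51, 3.28)

The minimiser of Σwᵢ‖p−pᵢ‖² is the weighted centroid p* = (Σwᵢpᵢ)/(Σwᵢ).
Σwᵢ = 679.
Σwᵢxᵢ = 70·2 + 9·7 + 350·0 + 250·6 = 1703.
Σwᵢyᵢ = 70·4 + 9·5 + 350·4 + 250·2 = 2225.
x* = 1703/679 = 2.51, y* = 2225/679 = 3.28.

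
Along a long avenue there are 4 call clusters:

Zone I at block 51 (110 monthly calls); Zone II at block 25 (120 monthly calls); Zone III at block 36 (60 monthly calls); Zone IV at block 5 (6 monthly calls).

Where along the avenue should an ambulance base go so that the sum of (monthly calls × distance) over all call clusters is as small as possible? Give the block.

x = 36

For a sum of weighted absolute distances on a line, the optimum is the weighted median (not the mean). Total weight W = 296; half-weight = 148.
Sort by position and accumulate weight:
  block 5 (Zone IV, w=6) → cum 6
  block 25 (Zone II, w=120) → cum 126
  block 36 (Zone III, w=60) → cum 186  ≥ 148 → median here
  block 51 (Zone I, w=110) → cum 296
Optimal location: block 36.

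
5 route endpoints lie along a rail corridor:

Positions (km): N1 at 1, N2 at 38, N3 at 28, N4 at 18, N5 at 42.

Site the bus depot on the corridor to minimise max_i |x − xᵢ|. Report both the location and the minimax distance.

The 1-center on a line is the midpoint of the two extreme points: leftmost at 1, rightmost at 42.
Optimal location = (1 + 42)/2 = 21.5; maximum distance = (42 − 1)/2 = 20.5.

location 21.5, max distance 20.5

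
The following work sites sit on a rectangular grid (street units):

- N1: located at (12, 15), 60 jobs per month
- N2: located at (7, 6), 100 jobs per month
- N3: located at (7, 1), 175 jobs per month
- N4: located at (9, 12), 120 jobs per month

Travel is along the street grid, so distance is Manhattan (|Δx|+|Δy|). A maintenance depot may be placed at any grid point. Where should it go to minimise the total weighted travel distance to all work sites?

Manhattan distance separates: Σwᵢ(|x−xᵢ|+|y−yᵢ|) = Σwᵢ|x−xᵢ| + Σwᵢ|y−yᵢ|, so x and y are optimised independently as 1-D weighted medians.
Total weight W = 455; half = 227.5.
x-coordinate, sorted with cumulative weight:
  x=7 (N2, w=100) cum 100
  x=7 (N3, w=175) cum 275  ← median
  x=9 (N4, w=120) cum 395
  x=12 (N1, w=60) cum 455
⇒ x* = 7
y-coordinate, sorted with cumulative weight:
  y=1 (N3, w=175) cum 175
  y=6 (N2, w=100) cum 275  ← median
  y=12 (N4, w=120) cum 395
  y=15 (N1, w=60) cum 455
⇒ y* = 6

(7, 6)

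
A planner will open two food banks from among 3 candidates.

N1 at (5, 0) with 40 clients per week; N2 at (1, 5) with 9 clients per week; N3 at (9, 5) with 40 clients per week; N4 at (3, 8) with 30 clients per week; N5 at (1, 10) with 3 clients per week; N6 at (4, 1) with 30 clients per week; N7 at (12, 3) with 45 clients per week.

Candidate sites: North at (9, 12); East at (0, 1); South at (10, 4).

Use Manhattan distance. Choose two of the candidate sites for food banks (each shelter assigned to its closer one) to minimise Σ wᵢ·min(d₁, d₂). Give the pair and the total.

{East, South}, total 950

Evaluate every pair (each demand assigned to the nearer of the two):
  {East, South}: total = 950
  {North, South}: total = 1265
  {North, East}: total = 1555
Best pair: {East, South} with total 950.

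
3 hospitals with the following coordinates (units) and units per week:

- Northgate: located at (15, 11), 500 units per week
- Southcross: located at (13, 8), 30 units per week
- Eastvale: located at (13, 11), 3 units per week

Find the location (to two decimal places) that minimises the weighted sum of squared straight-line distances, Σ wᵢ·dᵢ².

The minimiser of Σwᵢ‖p−pᵢ‖² is the weighted centroid p* = (Σwᵢpᵢ)/(Σwᵢ).
Σwᵢ = 533.
Σwᵢxᵢ = 500·15 + 30·13 + 3·13 = 7929.
Σwᵢyᵢ = 500·11 + 30·8 + 3·11 = 5773.
x* = 7929/533 = 14.88, y* = 5773/533 = 10.83.

(14.88, 10.83)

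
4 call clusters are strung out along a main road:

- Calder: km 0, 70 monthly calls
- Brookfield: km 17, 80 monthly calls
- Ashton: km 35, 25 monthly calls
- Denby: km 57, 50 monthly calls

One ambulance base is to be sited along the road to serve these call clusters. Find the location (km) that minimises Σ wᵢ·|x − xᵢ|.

x = 17

For a sum of weighted absolute distances on a line, the optimum is the weighted median (not the mean). Total weight W = 225; half-weight = 112.5.
Sort by position and accumulate weight:
  km 0 (Calder, w=70) → cum 70
  km 17 (Brookfield, w=80) → cum 150  ≥ 112.5 → median here
  km 35 (Ashton, w=25) → cum 175
  km 57 (Denby, w=50) → cum 225
Optimal location: km 17.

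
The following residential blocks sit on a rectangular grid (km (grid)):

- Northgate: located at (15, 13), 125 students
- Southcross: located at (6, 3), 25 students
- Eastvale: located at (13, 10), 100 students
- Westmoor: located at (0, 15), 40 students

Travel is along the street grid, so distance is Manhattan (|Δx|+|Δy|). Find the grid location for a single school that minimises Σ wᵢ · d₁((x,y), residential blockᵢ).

(13, 13)

Manhattan distance separates: Σwᵢ(|x−xᵢ|+|y−yᵢ|) = Σwᵢ|x−xᵢ| + Σwᵢ|y−yᵢ|, so x and y are optimised independently as 1-D weighted medians.
Total weight W = 290; half = 145.
x-coordinate, sorted with cumulative weight:
  x=0 (Westmoor, w=40) cum 40
  x=6 (Southcross, w=25) cum 65
  x=13 (Eastvale, w=100) cum 165  ← median
  x=15 (Northgate, w=125) cum 290
⇒ x* = 13
y-coordinate, sorted with cumulative weight:
  y=3 (Southcross, w=25) cum 25
  y=10 (Eastvale, w=100) cum 125
  y=13 (Northgate, w=125) cum 250  ← median
  y=15 (Westmoor, w=40) cum 290
⇒ y* = 13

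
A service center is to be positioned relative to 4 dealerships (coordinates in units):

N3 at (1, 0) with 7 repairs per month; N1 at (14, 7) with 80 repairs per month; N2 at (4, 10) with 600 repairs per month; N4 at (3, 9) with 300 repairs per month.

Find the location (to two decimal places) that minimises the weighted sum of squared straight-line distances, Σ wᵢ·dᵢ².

The minimiser of Σwᵢ‖p−pᵢ‖² is the weighted centroid p* = (Σwᵢpᵢ)/(Σwᵢ).
Σwᵢ = 987.
Σwᵢxᵢ = 7·1 + 80·14 + 600·4 + 300·3 = 4427.
Σwᵢyᵢ = 7·0 + 80·7 + 600·10 + 300·9 = 9260.
x* = 4427/987 = 4.49, y* = 9260/987 = 9.38.

(4.49, 9.38)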